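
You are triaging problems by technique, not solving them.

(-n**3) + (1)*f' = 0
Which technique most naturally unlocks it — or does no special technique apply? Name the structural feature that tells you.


Technique: no special technique — with f absent the equation is not coupled at all: direct integration in n.


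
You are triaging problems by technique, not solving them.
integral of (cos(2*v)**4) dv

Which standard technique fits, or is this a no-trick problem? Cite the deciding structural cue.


Diagnosis: a trigonometric identity — the even exponent on cos(2*v)**4 signals one move: rewrite via cos of the doubled angle.


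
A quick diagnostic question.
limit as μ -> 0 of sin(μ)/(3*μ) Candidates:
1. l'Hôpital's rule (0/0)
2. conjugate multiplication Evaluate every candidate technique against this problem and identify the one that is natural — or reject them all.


Verdict: l'Hôpital's rule (0/0) — the 0/0 form at 0 is the signature situation for l'Hôpital's rule. The standard small-argument limits would also carry it; the rule is the systematic route.
- l'Hôpital's rule (0/0) — a fit — the right tool for this form.
- conjugate multiplication — the conjugate move applies to radical differences, which this is not.


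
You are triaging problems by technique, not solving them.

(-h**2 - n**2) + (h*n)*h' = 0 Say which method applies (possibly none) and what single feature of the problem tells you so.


Verdict: the homogeneous substitution — solved for the derivative, the right side is unchanged under scaling n and h together — it depends only on the ratio h/n, so substitute a single ratio variable. This doubles as a Bernoulli equation in the unknown as written; the homogeneous route needs no setup at all.


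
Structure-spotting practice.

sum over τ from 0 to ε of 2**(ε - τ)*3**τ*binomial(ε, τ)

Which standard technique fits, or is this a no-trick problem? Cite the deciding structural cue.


Method: the binomial theorem — binomial coefficients against complementary powers of 3 and 2: recognize the binomial expansion and resum.


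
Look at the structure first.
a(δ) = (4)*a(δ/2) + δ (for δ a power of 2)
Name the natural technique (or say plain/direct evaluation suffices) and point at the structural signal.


Diagnosis: the master substitution — a divide-and-conquer shape: argument δ/2, so change variables with δ = 2^m and solve the linear version.


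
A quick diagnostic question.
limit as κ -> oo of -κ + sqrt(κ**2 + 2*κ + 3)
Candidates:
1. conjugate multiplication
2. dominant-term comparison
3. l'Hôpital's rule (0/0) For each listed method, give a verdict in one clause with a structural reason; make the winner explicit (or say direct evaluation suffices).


Technique: conjugate multiplication — divergence minus divergence hides a finite answer — expose it by pairing sqrt(κ**2 + 2*κ + 3) - κ with its conjugate.
- conjugate multiplication: yes — fits the structure here.
- dominant-term comparison — no dominant-degree comparison decides it.
- l'Hôpital's rule (0/0) — substitution produces ∞ − ∞ rather than a vanishing quotient; the rule needs a 0/0 ratio to act on.


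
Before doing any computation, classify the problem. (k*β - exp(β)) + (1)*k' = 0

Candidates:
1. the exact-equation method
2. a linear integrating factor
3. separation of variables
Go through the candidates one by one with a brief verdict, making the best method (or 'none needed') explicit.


Verdict: a linear integrating factor — k enters only linearly with coefficient β; multiply by exp of the integral of β and the left side becomes one derivative.
- the exact-equation method: the mixed partial derivatives differ, so the left side is not a total differential.
- a linear integrating factor: yes, a natural case for it.
- separation of variables — the two dependences are entangled, not a clean product of one-variable pieces.


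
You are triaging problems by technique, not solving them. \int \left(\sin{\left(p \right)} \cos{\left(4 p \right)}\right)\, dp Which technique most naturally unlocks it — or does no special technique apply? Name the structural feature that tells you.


Best approach: a trigonometric identity — two different frequencies multiply in \sin{\left(p \right)} \cos{\left(4 p \right)}; the product-to-sum formula separates them.


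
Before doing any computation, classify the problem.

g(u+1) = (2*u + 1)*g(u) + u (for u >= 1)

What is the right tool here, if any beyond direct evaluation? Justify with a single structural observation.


Best approach: a summation factor — rescale the sequence by the product of the weights 2*u + 1 so far — the recurrence collapses to a plain running sum.


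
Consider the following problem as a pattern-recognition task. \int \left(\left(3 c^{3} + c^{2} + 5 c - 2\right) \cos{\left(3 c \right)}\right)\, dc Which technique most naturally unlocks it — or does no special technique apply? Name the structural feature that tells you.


Verdict: integration by parts — a polynomial factor 3 c^{3} + c^{2} + 5 c - 2 multiplies \cos{\left(3 c \right)}; differentiating 3 c^{3} + c^{2} + 5 c - 2 lowers its degree while \cos{\left(3 c \right)} integrates cleanly, so parts wins.


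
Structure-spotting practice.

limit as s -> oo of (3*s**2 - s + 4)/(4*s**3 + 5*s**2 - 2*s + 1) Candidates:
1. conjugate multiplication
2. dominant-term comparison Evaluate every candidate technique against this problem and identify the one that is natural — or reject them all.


Best approach: dominant-term comparison — divide by the highest power of s present: lower-order terms vanish and the dominant ratio remains.
- conjugate multiplication — the conjugate move applies to radical differences, which this is not.
- dominant-term comparison: a fit — the right tool for this form.


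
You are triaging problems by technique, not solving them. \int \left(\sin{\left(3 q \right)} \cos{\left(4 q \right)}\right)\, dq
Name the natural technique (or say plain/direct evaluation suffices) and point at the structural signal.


Verdict: a trigonometric identity — distinct frequencies under one product (\sin{\left(3 q \right)} \cos{\left(4 q \right)}): the product-to-sum identity is the systematic route to an integrable form.


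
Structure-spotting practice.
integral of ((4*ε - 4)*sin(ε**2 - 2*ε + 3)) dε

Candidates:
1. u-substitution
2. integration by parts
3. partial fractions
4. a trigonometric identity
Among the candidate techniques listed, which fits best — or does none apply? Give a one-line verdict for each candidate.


Best approach: u-substitution — viewed as a product, the integrand is a composition evaluated at ε**2 - 2*ε + 3 times (a constant multiple of) that inner expression's derivative, so u = ε**2 - 2*ε + 3 makes it elementary.
- u-substitution: applies; the problem has the shape this method handles.
- integration by parts — a polynomial factor is present, but its partner is not an exp, sine, or cosine of a degree-1 argument, nor a logarithm.
- partial fractions: the expression is not a ratio of polynomials that decomposes further.
- a trigonometric identity — no even trigonometric power and no product of distinct frequencies to rewrite.


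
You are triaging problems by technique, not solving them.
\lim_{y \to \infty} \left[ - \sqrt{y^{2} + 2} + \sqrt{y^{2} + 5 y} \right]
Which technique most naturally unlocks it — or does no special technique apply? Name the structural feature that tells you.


Technique: conjugate multiplication — an infinity-minus-infinity difference with a surviving radical — multiply by the conjugate to cancel the divergence.


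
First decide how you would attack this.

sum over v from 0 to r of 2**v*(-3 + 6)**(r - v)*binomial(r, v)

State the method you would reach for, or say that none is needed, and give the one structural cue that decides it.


Technique: the binomial theorem — the binomial coefficients weight matched powers of 2 and (-3 + 6), which is exactly the expansion of a binomial power.


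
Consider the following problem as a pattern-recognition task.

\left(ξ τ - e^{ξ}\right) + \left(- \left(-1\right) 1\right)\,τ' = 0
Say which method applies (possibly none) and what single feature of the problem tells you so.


Method: a linear integrating factor — linear in the unknown with genuine forcing: multiply through by the exponential of the integrated coefficient and the left side closes into one derivative.


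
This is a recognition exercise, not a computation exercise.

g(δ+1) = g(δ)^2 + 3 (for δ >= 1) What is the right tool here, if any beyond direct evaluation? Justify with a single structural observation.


Verdict: no special technique — nonlinear feedback in the recursion rules out every root- or factor-based technique.


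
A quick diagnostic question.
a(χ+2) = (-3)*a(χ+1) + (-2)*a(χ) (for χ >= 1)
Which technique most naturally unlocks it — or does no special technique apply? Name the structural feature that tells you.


Best approach: the characteristic-root method — linear, homogeneous, constant coefficients: solutions of the form r^χ exist — find the roots of the characteristic polynomial.


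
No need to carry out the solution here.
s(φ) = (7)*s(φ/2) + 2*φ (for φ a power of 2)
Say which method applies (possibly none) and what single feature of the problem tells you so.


Technique: the master substitution — the call at φ/2 makes this multiplicative recursion; the master-style substitution converts it to additive.


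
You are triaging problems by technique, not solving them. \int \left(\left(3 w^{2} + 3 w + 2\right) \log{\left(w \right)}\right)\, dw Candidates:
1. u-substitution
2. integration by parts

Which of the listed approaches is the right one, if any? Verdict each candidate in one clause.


Verdict: integration by parts — choose u = \log{\left(w \right)}: one derivative turns the logarithm algebraic, and the remaining factor 3 w^{2} + 3 w + 2 integrates term by term under the power rule.
- u-substitution: no subexpression of the integrand serves as a whole-integral substitution inner — individual terms may offer their own, but none carries its derivative as a factor of the full integrand; a working change of variable would have to be constructed from outside the expression.
- integration by parts: yes — fits the structure here.


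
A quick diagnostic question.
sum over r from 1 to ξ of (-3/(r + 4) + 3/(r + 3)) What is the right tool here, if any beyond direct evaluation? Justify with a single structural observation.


Method: telescoping — difference-of-shifts structure (each term adds 3/(r + 3), then subtracts its one-index-advanced value, which the following term adds back) leaves only the first and last pieces standing.


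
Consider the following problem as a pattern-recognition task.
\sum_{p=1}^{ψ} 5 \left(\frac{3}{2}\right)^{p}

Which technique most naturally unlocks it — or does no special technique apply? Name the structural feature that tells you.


Best approach: the geometric series formula — term-over-term division gives \frac{3}{2} every time — index-free ratio, geometric sum formula applies.


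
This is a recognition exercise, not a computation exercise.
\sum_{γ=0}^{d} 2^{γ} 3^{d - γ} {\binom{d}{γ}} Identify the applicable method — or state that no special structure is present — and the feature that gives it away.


Method: the binomial theorem — the summand is term γ of a binomial expansion in 2 and 3; the whole sum is a single power.


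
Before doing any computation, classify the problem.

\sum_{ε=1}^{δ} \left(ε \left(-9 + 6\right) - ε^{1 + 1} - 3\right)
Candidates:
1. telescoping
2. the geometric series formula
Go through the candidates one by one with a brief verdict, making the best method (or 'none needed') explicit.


Technique: no special technique — nothing telescopes and nothing is geometric; polynomial terms in ε sum term by term.
- telescoping: computed from the summand as displayed, the partial sums build up without the pairwise collapse telescoping exploits.
- the geometric series formula: there is no constant term-to-term ratio.


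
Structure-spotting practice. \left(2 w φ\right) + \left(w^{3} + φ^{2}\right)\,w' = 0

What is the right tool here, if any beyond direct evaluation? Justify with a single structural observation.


Diagnosis: the exact-equation method — equality of cross partials is the green light — assemble the potential function term by term.


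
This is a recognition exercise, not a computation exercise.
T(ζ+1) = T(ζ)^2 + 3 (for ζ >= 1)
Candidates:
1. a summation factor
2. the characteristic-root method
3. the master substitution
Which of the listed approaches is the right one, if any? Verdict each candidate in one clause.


Best approach: no special technique — each new value is a nonlinear function of earlier ones — scaling arguments and superposition both fail.
- a summation factor: no summation factor applies — the rule is not linear in the sequence values.
- the characteristic-root method: the recursion is nonlinear in the sequence values, so no linear-modes ansatz applies.
- the master substitution: the recursion steps by a constant offset, so exponential reindexing is pointless.


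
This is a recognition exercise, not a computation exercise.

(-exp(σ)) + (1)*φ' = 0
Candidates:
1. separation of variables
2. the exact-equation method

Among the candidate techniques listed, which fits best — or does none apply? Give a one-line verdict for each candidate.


Technique: no special technique — the slope is a pure function of σ; integrate both sides and be done.
- separation of variables: with no unknown in the slope, separating variables is a formality — the equation integrates directly.
- the exact-equation method — with the unknown absent from both coefficients, the cross-partial test holds emptily — nothing for the exact method to work on.


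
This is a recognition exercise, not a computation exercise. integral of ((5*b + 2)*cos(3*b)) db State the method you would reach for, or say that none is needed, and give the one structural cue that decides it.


Method: integration by parts — the integrand splits as 5*b + 2 times cos(3*b) — repeatedly differentiating the polynomial part kills it, which is the parts ladder.


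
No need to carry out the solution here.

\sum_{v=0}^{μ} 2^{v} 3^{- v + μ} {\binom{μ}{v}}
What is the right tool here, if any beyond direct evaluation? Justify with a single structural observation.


Technique: the binomial theorem — terms weighting {\binom{μ}{v}} against matched powers of 2 and 3 reassemble into (2 + 3)^μ by the binomial theorem.


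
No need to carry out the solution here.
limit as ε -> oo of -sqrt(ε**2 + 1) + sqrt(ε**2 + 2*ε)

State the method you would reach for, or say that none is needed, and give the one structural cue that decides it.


Method: conjugate multiplication — infinity minus infinity with a radical in play — multiply by the conjugate so the divergences of sqrt(ε**2 + 2*ε) and sqrt(ε**2 + 1) annihilate.


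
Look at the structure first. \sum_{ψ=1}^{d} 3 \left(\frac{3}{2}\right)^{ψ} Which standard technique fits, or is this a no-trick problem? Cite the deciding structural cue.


Best approach: the geometric series formula — each summand is the previous one scaled by \frac{3}{2}; that constant multiplier is itself the geometric structure.


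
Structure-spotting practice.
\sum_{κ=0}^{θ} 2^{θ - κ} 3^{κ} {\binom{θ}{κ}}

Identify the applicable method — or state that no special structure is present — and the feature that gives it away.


Technique: the binomial theorem — the summand is term κ of a binomial expansion in 3 and 2; the whole sum is a single power.


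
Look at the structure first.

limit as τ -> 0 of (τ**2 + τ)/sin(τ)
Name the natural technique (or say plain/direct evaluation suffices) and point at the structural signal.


Method: l'Hôpital's rule (0/0) — substituting 0 gives 0 over 0; differentiate top and bottom once and re-evaluate. A local series expansion at the point resolves it as well; the rule is the packaged version of that step.


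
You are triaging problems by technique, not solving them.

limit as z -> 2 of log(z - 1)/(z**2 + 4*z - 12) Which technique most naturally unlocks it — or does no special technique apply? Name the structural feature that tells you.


Diagnosis: l'Hôpital's rule (0/0) — substituting 2 gives 0 over 0; differentiate top and bottom once and re-evaluate. Known elementary limits would finish this too — the rule just bypasses the case analysis.


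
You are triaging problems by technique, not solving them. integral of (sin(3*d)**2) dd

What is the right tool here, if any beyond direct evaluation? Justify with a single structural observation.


Technique: a trigonometric identity — reduce sin(3*d)**2 with the power-reduction formula and the integral becomes first-degree trigonometry.


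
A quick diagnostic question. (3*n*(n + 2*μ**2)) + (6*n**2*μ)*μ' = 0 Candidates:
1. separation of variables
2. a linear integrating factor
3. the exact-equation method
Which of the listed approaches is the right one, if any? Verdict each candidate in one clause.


Technique: the exact-equation method — equality of cross partials is the green light — assemble the potential function term by term.
- separation of variables: the two dependences are entangled, not a clean product of one-variable pieces.
- a linear integrating factor — a nonlinear term in the unknown puts this outside the integrating-factor template.
- the exact-equation method: yes, a natural case for it.


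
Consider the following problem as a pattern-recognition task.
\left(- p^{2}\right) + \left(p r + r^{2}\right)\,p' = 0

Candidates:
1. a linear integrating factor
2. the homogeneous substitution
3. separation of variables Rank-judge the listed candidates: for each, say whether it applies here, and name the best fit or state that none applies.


Verdict: the homogeneous substitution — solved for the derivative, the right side is unchanged under scaling r and p together — it depends only on the ratio p/r, so substitute a single ratio variable. Suitably rearranged — at times with the variables' roles exchanged — this doubles as a Bernoulli equation; the homogeneous reading needs no such setup.
- a linear integrating factor: a nonlinear term in the unknown puts this outside the integrating-factor template.
- the homogeneous substitution — yes — fits the structure here.
- separation of variables — no division isolates the independent variable from the unknown.


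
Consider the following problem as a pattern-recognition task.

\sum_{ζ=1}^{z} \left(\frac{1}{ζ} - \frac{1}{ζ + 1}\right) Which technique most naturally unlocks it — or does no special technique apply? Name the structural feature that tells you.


Diagnosis: telescoping — the piece each term subtracts is \frac{1}{ζ} advanced by one index, and it reappears with a plus sign leading the following term — the sum collapses to its boundary terms.


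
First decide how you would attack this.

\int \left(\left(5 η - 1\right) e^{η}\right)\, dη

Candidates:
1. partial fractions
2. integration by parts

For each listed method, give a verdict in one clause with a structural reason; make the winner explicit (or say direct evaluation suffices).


Best approach: integration by parts — the integrand splits as 5 η - 1 times e^{η} — repeatedly differentiating the polynomial part kills it, which is the parts ladder.
- partial fractions — the expression is not a ratio of polynomials that decomposes further.
- integration by parts — yes, a natural case for it.


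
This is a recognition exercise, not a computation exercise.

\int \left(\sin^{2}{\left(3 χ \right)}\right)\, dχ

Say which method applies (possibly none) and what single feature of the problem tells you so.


Method: a trigonometric identity — \sin^{2}{\left(3 χ \right)} is an even power — the power-reduction identity rewrites it into first-degree cosines.


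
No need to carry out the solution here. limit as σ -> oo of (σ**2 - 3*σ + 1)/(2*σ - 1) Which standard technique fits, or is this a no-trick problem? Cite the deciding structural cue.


Verdict: dominant-term comparison — divide by the highest power of σ present: lower-order terms vanish and the dominant ratio remains. l'Hôpital's at-infinity variant applies to the expression viewed as a single quotient; the leading-term comparison is the direct route.


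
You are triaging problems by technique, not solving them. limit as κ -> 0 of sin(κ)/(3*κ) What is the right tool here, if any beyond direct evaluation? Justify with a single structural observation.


Technique: l'Hôpital's rule (0/0) — both numerator and denominator vanish at 0: the genuine 0/0 indeterminate that l'Hôpital exists for. One could equally expand both pieces locally and compare leading terms; the rule does that in one stroke.


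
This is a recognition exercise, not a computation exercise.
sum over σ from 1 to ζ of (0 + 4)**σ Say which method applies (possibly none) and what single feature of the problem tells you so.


Method: the geometric series formula — term-over-term division gives 4 every time — index-free ratio, geometric sum formula applies.


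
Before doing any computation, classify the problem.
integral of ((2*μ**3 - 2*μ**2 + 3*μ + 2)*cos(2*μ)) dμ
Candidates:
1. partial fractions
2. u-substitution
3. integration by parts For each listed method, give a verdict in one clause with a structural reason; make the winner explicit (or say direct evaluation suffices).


Best approach: integration by parts — a polynomial 2*μ**3 - 2*μ**2 + 3*μ + 2 against the kernel cos(2*μ) is the signature bounded-ladder case for integration by parts.
- partial fractions: there is no rational-function structure to decompose.
- u-substitution — no subexpression of the integrand pairs with its own derivative as a factor — individual terms may offer their own substitutions, but any change of variable covering the whole integral would have to be constructed from outside the expression.
- integration by parts: applies; the problem has the shape this method handles.


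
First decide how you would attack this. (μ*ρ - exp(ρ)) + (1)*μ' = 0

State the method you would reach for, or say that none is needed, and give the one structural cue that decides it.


Best approach: a linear integrating factor — the unknown enters only to the first power against a nonzero forcing term — the integrating-factor template applies directly.


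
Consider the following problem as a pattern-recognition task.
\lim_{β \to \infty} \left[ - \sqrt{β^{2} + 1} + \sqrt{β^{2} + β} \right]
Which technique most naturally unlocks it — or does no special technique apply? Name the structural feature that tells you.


Technique: conjugate multiplication — neither \sqrt{β^{2} + β} nor \sqrt{β^{2} + 1} converges alone, so rewrite their difference as a conjugate-rationalized quotient first.


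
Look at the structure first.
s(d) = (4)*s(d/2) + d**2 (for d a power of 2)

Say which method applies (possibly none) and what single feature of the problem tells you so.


Verdict: the master substitution — the index is divided (d/2), not shifted — substitute d = 2^m to straighten it into a shift recurrence.


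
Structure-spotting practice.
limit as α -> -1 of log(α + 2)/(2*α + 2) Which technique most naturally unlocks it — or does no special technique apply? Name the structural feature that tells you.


Diagnosis: l'Hôpital's rule (0/0) — both numerator and denominator vanish at -1: the genuine 0/0 indeterminate that l'Hôpital exists for. A first-order expansion at the point is an equally standard path; the rule packages it.


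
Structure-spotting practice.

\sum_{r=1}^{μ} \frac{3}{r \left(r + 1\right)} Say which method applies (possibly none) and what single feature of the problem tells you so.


Technique: telescoping — split \frac{3}{r \left(r + 1\right)} by partial fractions and the pieces are one function at shifted arguments — interior terms cancel.


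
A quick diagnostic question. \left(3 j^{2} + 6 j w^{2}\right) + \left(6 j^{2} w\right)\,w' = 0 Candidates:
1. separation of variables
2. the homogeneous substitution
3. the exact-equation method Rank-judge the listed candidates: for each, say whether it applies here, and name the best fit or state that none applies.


Method: the exact-equation method — take the mixed partials of 3 j^{2} + 6 j w^{2} and 6 j^{2} w: they are equal, which certifies an exact differential.
- separation of variables: no division isolates the independent variable from the unknown.
- the homogeneous substitution: the ratio substitution does not collapse this equation.
- the exact-equation method: a fit — the right tool for this form.


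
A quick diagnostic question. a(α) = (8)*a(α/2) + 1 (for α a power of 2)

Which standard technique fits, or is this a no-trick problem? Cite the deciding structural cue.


Verdict: the master substitution — treat m = log base 2 of α as the new clock: one recursion step advances m by one while α scales by 2.


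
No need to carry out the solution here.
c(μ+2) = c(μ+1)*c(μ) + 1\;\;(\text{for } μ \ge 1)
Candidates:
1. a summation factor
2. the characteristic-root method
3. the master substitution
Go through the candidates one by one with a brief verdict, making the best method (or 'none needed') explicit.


Verdict: no special technique — the unknown sequence enters the update nonlinearly, so no linear method fits the recurrence as written — direct iteration remains.
- a summation factor: no summation factor applies — the rule is not linear in the sequence values.
- the characteristic-root method: nonlinearity rules out exponential-mode superposition from the start.
- the master substitution: the recursion shifts the index rather than dividing it.


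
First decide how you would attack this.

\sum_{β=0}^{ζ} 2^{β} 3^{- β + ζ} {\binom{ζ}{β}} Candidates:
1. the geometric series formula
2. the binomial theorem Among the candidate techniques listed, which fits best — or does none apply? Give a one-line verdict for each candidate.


Technique: the binomial theorem — terms weighting {\binom{ζ}{β}} against matched powers of 2 and 3 reassemble into (2 + 3)^ζ by the binomial theorem.
- the geometric series formula: there is no constant term-to-term ratio.
- the binomial theorem: a fit — the right tool for this form.


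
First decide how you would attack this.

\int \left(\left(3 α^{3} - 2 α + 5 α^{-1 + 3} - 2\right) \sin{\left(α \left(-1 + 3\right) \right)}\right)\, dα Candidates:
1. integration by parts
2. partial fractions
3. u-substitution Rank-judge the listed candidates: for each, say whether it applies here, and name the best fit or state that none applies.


Best approach: integration by parts — differentiate (3 α^{3} - 2 α + 5 α^{-1 + 3} - 2), integrate \sin{\left(α \left(-1 + 3\right) \right)}: each pass lowers the polynomial degree, so parts terminates.
- integration by parts: applicable, and directly so.
- partial fractions — the expression is not a ratio of polynomials that decomposes further.
- u-substitution: no subexpression of the integrand pairs with its own derivative as a factor — individual terms may offer their own substitutions, but any change of variable covering the whole integral would have to be constructed from outside the expression.


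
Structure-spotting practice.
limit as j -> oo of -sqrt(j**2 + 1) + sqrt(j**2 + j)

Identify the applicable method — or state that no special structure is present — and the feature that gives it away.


Method: conjugate multiplication — two divergent pieces with a minus sign between them and a radical in the mix: rationalize sqrt(j**2 + j) - sqrt(j**2 + 1) before any limit law applies.


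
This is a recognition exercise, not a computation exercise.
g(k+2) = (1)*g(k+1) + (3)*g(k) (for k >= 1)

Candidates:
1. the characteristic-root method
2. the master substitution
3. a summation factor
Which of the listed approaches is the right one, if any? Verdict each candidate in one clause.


Verdict: the characteristic-root method — because shifting k leaves the equation's coefficients unchanged, exponential trials reduce it to algebra.
- the characteristic-root method: yes — fits the structure here.
- the master substitution — there is no divide-the-index recursive argument.
- a summation factor — the recurrence reaches back more than one step, outside the first-order family a summation factor normalizes.


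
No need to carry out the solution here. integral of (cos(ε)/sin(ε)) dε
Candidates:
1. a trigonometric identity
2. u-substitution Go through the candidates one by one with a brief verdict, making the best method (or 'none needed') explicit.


Technique: u-substitution — set u = sin(ε): a constant multiple of its derivative, namely cos(ε), is present as a factor once the integrand is collected, so the du is sitting there waiting.
- a trigonometric identity: there is no trigonometric structure whose rewriting would simplify the integrand.
- u-substitution: yes — fits the structure here.


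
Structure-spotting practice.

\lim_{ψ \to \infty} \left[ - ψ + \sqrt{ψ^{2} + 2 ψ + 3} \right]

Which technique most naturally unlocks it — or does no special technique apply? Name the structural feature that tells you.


Best approach: conjugate multiplication — this difference gives up after one conjugate multiplication — the radical structure cancels against its conjugate.


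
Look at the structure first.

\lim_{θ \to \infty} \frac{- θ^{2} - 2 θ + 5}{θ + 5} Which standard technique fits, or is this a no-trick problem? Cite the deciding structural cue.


Diagnosis: dominant-term comparison — as θ grows, only the highest-degree terms matter — compare leading terms and read the limit off. l'Hôpital's at-infinity variant applies to the expression viewed as a single quotient; the leading-term comparison is the direct route.


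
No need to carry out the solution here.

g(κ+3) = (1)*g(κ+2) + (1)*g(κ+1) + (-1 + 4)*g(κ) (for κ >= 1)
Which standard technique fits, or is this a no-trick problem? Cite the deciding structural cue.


Best approach: the characteristic-root method — the recurrence is linear and homogeneous with constant coefficients, so the ansatz r^κ turns it into a polynomial equation for r.


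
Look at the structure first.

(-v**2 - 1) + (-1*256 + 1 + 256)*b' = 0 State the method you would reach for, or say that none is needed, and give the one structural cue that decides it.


Diagnosis: no special technique — solved for the derivative, no b appears — this is antidifferentiation in v wearing ODE clothing.


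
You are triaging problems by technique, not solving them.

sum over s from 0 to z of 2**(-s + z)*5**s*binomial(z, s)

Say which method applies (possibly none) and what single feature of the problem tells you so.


Best approach: the binomial theorem — the summand is term s of a binomial expansion in 5 and 2; the whole sum is a single power.


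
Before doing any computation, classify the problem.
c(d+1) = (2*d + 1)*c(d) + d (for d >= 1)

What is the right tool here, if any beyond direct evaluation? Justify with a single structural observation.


Best approach: a summation factor — one step of memory with a weight 2*d + 1 that changes as the index grows — the summation-factor construction is built for this.


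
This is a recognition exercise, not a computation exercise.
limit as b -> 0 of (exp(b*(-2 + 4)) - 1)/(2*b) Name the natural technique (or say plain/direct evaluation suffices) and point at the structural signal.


Method: l'Hôpital's rule (0/0) — plug in 0: top and bottom both hit zero, so differentiate each and retry. A local series expansion at the point resolves it as well; the rule is the packaged version of that step.


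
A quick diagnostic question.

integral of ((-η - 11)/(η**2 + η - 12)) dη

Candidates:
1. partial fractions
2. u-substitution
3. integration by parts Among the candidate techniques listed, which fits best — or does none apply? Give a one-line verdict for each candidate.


Diagnosis: partial fractions — rational integrand, reducible denominator η**2 + η - 12: decompose first, integrate second.
- partial fractions: yes, a natural case for it.
- u-substitution — no subexpression of the integrand serves as a whole-integral substitution inner — individual terms may offer their own, but none carries its derivative as a factor of the full integrand; a working change of variable would have to be constructed from outside the expression.
- integration by parts: the nonconstant-polynomial-times-standard-kernel pattern (an exp, sine, cosine, or logarithm partner) is absent.


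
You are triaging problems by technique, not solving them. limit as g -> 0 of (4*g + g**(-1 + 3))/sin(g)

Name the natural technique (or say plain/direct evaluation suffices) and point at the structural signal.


Verdict: l'Hôpital's rule (0/0) — substituting 0 gives 0 over 0; differentiate top and bottom once and re-evaluate. One could equally expand both pieces locally and compare leading terms; the rule does that in one stroke.


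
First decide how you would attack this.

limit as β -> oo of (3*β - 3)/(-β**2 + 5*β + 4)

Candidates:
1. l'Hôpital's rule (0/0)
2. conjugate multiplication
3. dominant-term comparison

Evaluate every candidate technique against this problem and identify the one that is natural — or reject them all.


Best approach: dominant-term comparison — as β grows, only the highest-degree terms matter — compare leading terms and read the limit off.
- l'Hôpital's rule (0/0) — as a single quotient the expression runs to ∞/∞ at the limit point — an at-infinity form of the rule would apply, though the leading-growth comparison is the direct reading.
- conjugate multiplication — there are no radicals in tension whose conjugate would simplify matters.
- dominant-term comparison — applies; the problem has the shape this method handles.


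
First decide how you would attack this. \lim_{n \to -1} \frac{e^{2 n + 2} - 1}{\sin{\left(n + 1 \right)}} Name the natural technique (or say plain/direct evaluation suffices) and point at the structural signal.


Diagnosis: l'Hôpital's rule (0/0) — plug in -1: top and bottom both hit zero, so differentiate each and retry. Expanding numerator and denominator to first order gives the same value — the rule automates exactly that.


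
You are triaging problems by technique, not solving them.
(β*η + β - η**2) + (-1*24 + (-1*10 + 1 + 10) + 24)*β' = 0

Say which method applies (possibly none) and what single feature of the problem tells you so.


Diagnosis: a linear integrating factor — linear in the unknown with genuine forcing: multiply through by the exponential of the integrated coefficient and the left side closes into one derivative.


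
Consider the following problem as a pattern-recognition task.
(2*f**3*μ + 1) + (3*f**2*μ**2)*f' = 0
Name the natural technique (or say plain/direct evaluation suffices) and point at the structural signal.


Method: the exact-equation method — check exactness first: here it holds (2*f**3*μ + 1, 3*f**2*μ**2 have matching cross partials), so no integrating factor is needed.


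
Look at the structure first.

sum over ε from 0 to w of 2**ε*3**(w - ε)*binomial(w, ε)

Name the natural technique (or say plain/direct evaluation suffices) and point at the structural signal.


Technique: the binomial theorem — the binomial coefficients weight matched powers of 2 and 3, which is exactly the expansion of a binomial power.


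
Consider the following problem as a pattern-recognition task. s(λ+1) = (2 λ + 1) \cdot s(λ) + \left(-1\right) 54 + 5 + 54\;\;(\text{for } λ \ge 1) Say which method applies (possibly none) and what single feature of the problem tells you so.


Best approach: a summation factor — one-term recursion with variable weight 2 λ + 1 is solved by product normalization, not by root-finding.


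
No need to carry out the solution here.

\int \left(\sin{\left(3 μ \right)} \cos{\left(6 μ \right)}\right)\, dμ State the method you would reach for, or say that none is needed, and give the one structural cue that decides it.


Technique: a trigonometric identity — the product \sin{\left(3 μ \right)} \cos{\left(6 μ \right)} converts to a sum of single-frequency sinusoids via the product-to-sum identity.


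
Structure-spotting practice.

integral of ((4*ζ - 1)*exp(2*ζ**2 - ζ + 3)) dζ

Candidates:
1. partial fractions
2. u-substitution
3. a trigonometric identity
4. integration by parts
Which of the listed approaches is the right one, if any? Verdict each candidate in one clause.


Best approach: u-substitution — read it as f(2*ζ**2 - ζ + 3) times a constant multiple of d(2*ζ**2 - ζ + 3): one substitution, u = 2*ζ**2 - ζ + 3, finishes it.
- partial fractions: there is no rational-function structure to decompose.
- u-substitution: applies; the problem has the shape this method handles.
- a trigonometric identity: with no trigonometric functions present, identity rewriting has no target.
- integration by parts — a polynomial factor is present, but its partner is not an exp, sine, or cosine of a degree-1 argument, nor a logarithm.


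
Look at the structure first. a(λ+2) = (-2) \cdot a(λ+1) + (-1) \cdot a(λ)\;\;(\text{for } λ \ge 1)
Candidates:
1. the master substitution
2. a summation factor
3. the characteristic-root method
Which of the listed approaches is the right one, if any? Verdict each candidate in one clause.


Best approach: the characteristic-root method — fixed numeric weights on consecutive terms and no forcing term added: the root method in its home territory.
- the master substitution — with no divided-index recursive call, reindexing by powers of a base buys nothing.
- a summation factor: the recurrence reaches back more than one step, outside the first-order family a summation factor normalizes.
- the characteristic-root method — applies; the problem has the shape this method handles.


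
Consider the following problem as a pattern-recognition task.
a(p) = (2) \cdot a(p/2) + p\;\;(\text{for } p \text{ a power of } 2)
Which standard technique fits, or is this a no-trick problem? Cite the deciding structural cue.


Technique: the master substitution — the argument contracts 2-fold per step: reindex p exponentially and solve the linear recurrence in the new index.


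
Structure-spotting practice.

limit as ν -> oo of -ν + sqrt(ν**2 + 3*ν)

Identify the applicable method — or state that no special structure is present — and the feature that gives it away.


Technique: conjugate multiplication — the difference sqrt(ν**2 + 3*ν) - ν is an ∞ − ∞ stalemate; its conjugate partner breaks the tie.


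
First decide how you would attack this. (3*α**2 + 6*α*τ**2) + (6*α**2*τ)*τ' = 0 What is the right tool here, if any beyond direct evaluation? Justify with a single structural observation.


Technique: the exact-equation method — take the mixed partials of 3*α**2 + 6*α*τ**2 and 6*α**2*τ: they are equal, which certifies an exact differential.


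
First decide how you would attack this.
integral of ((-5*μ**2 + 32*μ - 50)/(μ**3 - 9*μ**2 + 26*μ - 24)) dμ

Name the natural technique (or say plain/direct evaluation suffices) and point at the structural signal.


Verdict: partial fractions — with μ**3 - 9*μ**2 + 26*μ - 24 factorable and the degree on top strictly smaller, simple-fraction decomposition is immediate.


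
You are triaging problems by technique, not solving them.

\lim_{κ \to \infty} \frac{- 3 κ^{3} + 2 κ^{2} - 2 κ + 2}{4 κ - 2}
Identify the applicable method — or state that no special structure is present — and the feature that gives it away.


Best approach: dominant-term comparison — divide through by the highest power of κ; every lower-order term dies and the dominant terms decide the limit. As a single quotient, the ∞/∞ shape would yield to repeated differentiation as well — the growth comparison gets there in one look.
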